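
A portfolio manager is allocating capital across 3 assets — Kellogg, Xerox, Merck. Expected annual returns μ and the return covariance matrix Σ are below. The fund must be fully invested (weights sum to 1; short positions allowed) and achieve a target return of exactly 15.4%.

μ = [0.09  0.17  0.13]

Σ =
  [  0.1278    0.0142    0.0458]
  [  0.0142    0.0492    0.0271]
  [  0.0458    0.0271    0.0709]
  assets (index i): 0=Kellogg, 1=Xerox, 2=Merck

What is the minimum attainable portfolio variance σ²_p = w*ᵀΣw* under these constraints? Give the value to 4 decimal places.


p=Σ⁻¹μ = [0.1661  3.1116  0.5370]
q=Σ⁻¹𝟙 = [4.1519  16.2583  5.2080]
a=μᵀp=0.613721  b=𝟙ᵀp=3.814612  c=𝟙ᵀq=25.618114  D=ac−b²=1.171105
λ₁=(c·0.154−b)/D = (25.618114·0.154−3.814612)/1.171105 = 0.111499
λ₂=(a−b·0.154)/D = (0.613721−3.814612·0.154)/1.171105 = 0.022432
w* = 0.111499·p + 0.022432·q:
  w_0 = 0.111499·0.1661 + 0.022432·4.1519 = 0.1117  (Kellogg)
  w_1 = 0.111499·3.1116 + 0.022432·16.2583 = 0.7117  (Xerox)
  w_2 = 0.111499·0.5370 + 0.022432·5.2080 = 0.1767  (Merck)
Σw_i=1.0000  μᵀw=0.1540
σ²=wᵀΣw=λ₁·μ_p+λ₂ = 0.111499·0.154 + 0.022432 = 0.039603 ≈ 0.0396

0.0396


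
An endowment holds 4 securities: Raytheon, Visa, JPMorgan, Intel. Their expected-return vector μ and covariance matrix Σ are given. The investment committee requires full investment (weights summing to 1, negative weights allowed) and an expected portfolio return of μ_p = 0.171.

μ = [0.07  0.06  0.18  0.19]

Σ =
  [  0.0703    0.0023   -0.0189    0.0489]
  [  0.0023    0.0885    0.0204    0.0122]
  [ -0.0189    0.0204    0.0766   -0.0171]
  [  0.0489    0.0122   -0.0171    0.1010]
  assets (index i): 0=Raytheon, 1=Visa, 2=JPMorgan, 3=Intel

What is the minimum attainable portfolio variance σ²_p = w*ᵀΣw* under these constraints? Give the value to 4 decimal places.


p=Σ⁻¹μ = [0.1875  -0.3436  3.0104  2.3416]
q=Σ⁻¹𝟙 = [15.2298  6.5906  16.0505  4.4487]
a=μᵀp=0.979278  b=𝟙ᵀp=5.195869  c=𝟙ᵀq=42.319590  D=ac−b²=14.445605
λ₁=(c·0.171−b)/D = (42.319590·0.171−5.195869)/14.445605 = 0.141273
λ₂=(a−b·0.171)/D = (0.979278−5.195869·0.171)/14.445605 = 0.006285
w* = 0.141273·p + 0.006285·q:
  w_0 = 0.141273·0.1875 + 0.006285·15.2298 = 0.1222  (Raytheon)
  w_1 = 0.141273·-0.3436 + 0.006285·6.5906 = -0.0071  (Visa)
  w_2 = 0.141273·3.0104 + 0.006285·16.0505 = 0.5262  (JPMorgan)
  w_3 = 0.141273·2.3416 + 0.006285·4.4487 = 0.3588  (Intel)
Σw_i=1.0000  μᵀw=0.1710
σ²=wᵀΣw=λ₁·μ_p+λ₂ = 0.141273·0.171 + 0.006285 = 0.030442 ≈ 0.0304

0.0304


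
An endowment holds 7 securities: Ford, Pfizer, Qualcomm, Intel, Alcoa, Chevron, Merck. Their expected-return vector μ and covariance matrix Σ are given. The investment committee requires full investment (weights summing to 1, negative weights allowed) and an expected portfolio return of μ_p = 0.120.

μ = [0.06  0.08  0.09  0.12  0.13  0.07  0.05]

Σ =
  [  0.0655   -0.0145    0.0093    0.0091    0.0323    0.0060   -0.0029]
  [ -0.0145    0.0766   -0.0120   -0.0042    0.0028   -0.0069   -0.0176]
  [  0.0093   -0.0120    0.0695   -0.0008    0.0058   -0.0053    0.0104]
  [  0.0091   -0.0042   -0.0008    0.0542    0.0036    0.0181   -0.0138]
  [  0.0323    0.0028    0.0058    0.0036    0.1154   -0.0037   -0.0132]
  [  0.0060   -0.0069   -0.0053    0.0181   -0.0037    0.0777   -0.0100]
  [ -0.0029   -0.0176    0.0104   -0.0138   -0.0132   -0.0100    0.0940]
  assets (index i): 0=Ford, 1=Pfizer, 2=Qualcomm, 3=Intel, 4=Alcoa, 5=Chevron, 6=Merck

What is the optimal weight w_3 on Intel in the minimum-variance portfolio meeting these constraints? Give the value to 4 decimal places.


g=Σ⁻¹μ = [0.2588  1.7669  1.3733  2.3176  1.0435  0.8075  1.2915]
h=Σ⁻¹𝟙 = [12.7012  24.1117  14.7864  18.3181  5.7985  13.4734  18.8456]
a=μᵀg=0.815350  b=𝟙ᵀg=8.859181  c=𝟙ᵀh=108.034931  D=ac−b²=9.601213
λ₁=(c·0.120−b)/D = (108.034931·0.120−8.859181)/9.601213 = 0.427551
λ₂=(a−b·0.120)/D = (0.815350−8.859181·0.120)/9.601213 = -0.025804
w* = 0.427551·g + -0.025804·h:
  w_0 = 0.427551·0.2588 + -0.025804·12.7012 = -0.2171  (Ford)
  w_1 = 0.427551·1.7669 + -0.025804·24.1117 = 0.1333  (Pfizer)
  w_2 = 0.427551·1.3733 + -0.025804·14.7864 = 0.2056  (Qualcomm)
  w_3 = 0.427551·2.3176 + -0.025804·18.3181 = 0.5182  (Intel)
  w_4 = 0.427551·1.0435 + -0.025804·5.7985 = 0.2965  (Alcoa)
  w_5 = 0.427551·0.8075 + -0.025804·13.4734 = -0.0024  (Chevron)
  w_6 = 0.427551·1.2915 + -0.025804·18.8456 = 0.0659  (Merck)
Σw_i=1.0000  μᵀw=0.1200
σ²=wᵀΣw=λ₁·μ_p+λ₂ = 0.427551·0.120 + -0.025804 = 0.025502 ≈ 0.0255

0.5182


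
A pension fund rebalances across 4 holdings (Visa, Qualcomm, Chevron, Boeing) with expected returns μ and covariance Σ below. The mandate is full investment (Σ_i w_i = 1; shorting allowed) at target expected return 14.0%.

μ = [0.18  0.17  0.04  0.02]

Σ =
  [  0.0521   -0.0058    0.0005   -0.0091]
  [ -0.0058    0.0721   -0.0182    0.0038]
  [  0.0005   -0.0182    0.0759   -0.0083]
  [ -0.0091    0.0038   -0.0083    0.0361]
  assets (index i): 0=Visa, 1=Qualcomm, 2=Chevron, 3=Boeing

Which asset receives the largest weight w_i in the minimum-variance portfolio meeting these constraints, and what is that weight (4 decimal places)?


Visa (0.4356)

p=Σ⁻¹μ = [4.0460  2.9484  1.3802  1.5809]
q=Σ⁻¹𝟙 = [27.7443  19.6241  21.8147  37.6444]
a=μᵀp=1.316336  b=𝟙ᵀp=9.955535  c=𝟙ᵀq=106.827431  D=ac−b²=41.508086
λ₁=(c·0.140−b)/D = (106.827431·0.140−9.955535)/41.508086 = 0.120466
λ₂=(a−b·0.140)/D = (1.316336−9.955535·0.140)/41.508086 = -0.001866
w* = 0.120466·p + -0.001866·q:
  w_0 = 0.120466·4.0460 + -0.001866·27.7443 = 0.4356  (Visa)
  w_1 = 0.120466·2.9484 + -0.001866·19.6241 = 0.3186  (Qualcomm)
  w_2 = 0.120466·1.3802 + -0.001866·21.8147 = 0.1256  (Chevron)
  w_3 = 0.120466·1.5809 + -0.001866·37.6444 = 0.1202  (Boeing)
Σw_i=1.0000  μᵀw=0.1400
σ²=wᵀΣw=λ₁·μ_p+λ₂ = 0.120466·0.140 + -0.001866 = 0.015000 ≈ 0.0150


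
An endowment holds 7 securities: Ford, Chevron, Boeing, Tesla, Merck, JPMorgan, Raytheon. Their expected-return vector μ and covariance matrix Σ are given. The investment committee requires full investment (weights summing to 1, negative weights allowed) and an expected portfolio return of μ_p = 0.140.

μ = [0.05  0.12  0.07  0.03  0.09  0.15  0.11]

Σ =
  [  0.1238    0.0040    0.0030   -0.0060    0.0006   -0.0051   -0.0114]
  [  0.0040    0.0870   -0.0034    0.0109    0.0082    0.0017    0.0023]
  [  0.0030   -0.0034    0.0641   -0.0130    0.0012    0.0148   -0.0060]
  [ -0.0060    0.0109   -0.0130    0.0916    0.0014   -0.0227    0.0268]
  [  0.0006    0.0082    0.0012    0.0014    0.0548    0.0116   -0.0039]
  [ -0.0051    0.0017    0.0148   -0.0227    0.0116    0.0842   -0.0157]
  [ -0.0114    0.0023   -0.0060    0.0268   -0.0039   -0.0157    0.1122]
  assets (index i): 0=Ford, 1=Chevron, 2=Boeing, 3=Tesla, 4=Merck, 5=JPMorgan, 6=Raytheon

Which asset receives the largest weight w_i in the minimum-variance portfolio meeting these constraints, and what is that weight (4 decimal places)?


JPMorgan (0.4516)

p=Σ⁻¹μ = [0.5505  1.1603  0.8875  0.4195  1.1353  1.8261  1.2548]
q=Σ⁻¹𝟙 = [9.4108  8.2157  15.9011  12.9208  14.2160  12.8293  9.7538]
a=μᵀp=0.755575  b=𝟙ᵀp=7.233874  c=𝟙ᵀq=83.247474  D=ac−b²=10.570815
λ₁=(c·0.140−b)/D = (83.247474·0.140−7.233874)/10.570815 = 0.418205
λ₂=(a−b·0.140)/D = (0.755575−7.233874·0.140)/10.570815 = -0.024328
w* = 0.418205·p + -0.024328·q:
  w_0 = 0.418205·0.5505 + -0.024328·9.4108 = 0.0013  (Ford)
  w_1 = 0.418205·1.1603 + -0.024328·8.2157 = 0.2854  (Chevron)
  w_2 = 0.418205·0.8875 + -0.024328·15.9011 = -0.0157  (Boeing)
  w_3 = 0.418205·0.4195 + -0.024328·12.9208 = -0.1389  (Tesla)
  w_4 = 0.418205·1.1353 + -0.024328·14.2160 = 0.1289  (Merck)
  w_5 = 0.418205·1.8261 + -0.024328·12.8293 = 0.4516  (JPMorgan)
  w_6 = 0.418205·1.2548 + -0.024328·9.7538 = 0.2875  (Raytheon)
Σw_i=1.0000  μᵀw=0.1400
σ²=wᵀΣw=λ₁·μ_p+λ₂ = 0.418205·0.140 + -0.024328 = 0.034221 ≈ 0.0342


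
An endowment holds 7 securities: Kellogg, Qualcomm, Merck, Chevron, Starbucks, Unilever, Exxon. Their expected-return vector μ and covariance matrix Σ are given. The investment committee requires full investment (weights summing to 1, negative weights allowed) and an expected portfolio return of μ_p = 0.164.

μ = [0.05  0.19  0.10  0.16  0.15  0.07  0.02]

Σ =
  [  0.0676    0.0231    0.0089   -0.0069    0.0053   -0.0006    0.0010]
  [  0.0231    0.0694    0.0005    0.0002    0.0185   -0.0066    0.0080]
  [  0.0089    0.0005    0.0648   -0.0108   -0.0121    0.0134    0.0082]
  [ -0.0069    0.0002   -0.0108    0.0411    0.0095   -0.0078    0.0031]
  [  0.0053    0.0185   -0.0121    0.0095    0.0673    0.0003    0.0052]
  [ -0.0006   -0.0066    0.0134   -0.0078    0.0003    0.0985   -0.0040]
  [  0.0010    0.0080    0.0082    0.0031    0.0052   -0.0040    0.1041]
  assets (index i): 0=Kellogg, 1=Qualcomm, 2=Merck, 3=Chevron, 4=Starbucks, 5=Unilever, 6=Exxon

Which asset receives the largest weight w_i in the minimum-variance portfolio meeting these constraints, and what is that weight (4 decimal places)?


Chevron (0.4244)

u=Σ⁻¹μ = [-0.0739  2.4873  2.3835  4.3679  1.3861  0.8800  -0.3516]
v=Σ⁻¹𝟙 = [12.1243  7.7579  17.5278  30.1906  10.1075  10.9866  6.5310]
a=μᵀu=1.668591  b=𝟙ᵀu=11.079312  c=𝟙ᵀv=95.225790  D=ac−b²=36.141731
λ₁=(c·0.164−b)/D = (95.225790·0.164−11.079312)/36.141731 = 0.125553
λ₂=(a−b·0.164)/D = (1.668591−11.079312·0.164)/36.141731 = -0.004107
w* = 0.125553·u + -0.004107·v:
  w_0 = 0.125553·-0.0739 + -0.004107·12.1243 = -0.0591  (Kellogg)
  w_1 = 0.125553·2.4873 + -0.004107·7.7579 = 0.2804  (Qualcomm)
  w_2 = 0.125553·2.3835 + -0.004107·17.5278 = 0.2273  (Merck)
  w_3 = 0.125553·4.3679 + -0.004107·30.1906 = 0.4244  (Chevron)
  w_4 = 0.125553·1.3861 + -0.004107·10.1075 = 0.1325  (Starbucks)
  w_5 = 0.125553·0.8800 + -0.004107·10.9866 = 0.0654  (Unilever)
  w_6 = 0.125553·-0.3516 + -0.004107·6.5310 = -0.0710  (Exxon)
Σw_i=1.0000  μᵀw=0.1640
σ²=wᵀΣw=λ₁·μ_p+λ₂ = 0.125553·0.164 + -0.004107 = 0.016484 ≈ 0.0165


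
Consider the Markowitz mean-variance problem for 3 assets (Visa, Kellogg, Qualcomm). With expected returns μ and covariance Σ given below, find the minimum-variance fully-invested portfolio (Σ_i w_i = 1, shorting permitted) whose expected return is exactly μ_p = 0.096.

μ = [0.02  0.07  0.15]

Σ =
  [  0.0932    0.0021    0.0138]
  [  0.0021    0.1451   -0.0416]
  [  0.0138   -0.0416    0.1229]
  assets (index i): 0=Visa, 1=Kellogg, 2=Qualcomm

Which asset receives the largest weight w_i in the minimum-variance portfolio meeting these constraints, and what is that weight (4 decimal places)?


Qualcomm (0.4500)

x=Σ⁻¹μ = [-0.0338  0.9235  1.5369]
y=Σ⁻¹𝟙 = [8.9653  9.7526  10.4311]
a=μᵀx=0.294508  b=𝟙ᵀx=2.426664  c=𝟙ᵀy=29.149132  D=ac−b²=2.695958
λ₁=(c·0.096−b)/D = (29.149132·0.096−2.426664)/2.695958 = 0.137855
λ₂=(a−b·0.096)/D = (0.294508−2.426664·0.096)/2.695958 = 0.022830
w* = 0.137855·x + 0.022830·y:
  w_0 = 0.137855·-0.0338 + 0.022830·8.9653 = 0.2000  (Visa)
  w_1 = 0.137855·0.9235 + 0.022830·9.7526 = 0.3500  (Kellogg)
  w_2 = 0.137855·1.5369 + 0.022830·10.4311 = 0.4500  (Qualcomm)
Σw_i=1.0000  μᵀw=0.0960
σ²=wᵀΣw=λ₁·μ_p+λ₂ = 0.137855·0.096 + 0.022830 = 0.036064 ≈ 0.0361


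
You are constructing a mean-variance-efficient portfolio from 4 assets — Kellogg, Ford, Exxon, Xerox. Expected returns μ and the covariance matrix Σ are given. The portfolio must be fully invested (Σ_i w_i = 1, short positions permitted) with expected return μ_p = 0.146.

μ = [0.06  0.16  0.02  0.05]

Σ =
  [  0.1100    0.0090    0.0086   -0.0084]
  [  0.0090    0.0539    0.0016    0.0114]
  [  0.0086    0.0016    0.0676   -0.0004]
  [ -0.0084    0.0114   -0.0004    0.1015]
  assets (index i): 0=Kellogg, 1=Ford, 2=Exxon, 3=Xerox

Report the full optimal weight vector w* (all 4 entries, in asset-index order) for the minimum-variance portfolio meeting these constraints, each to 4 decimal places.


g=Σ⁻¹μ = [0.3109  2.8693  0.1896  0.1968]
h=Σ⁻¹𝟙 = [7.4772  15.0337  13.5381  8.8359]
a=μᵀg=0.491373  b=𝟙ᵀg=3.566576  c=𝟙ᵀh=44.884843  D=ac−b²=9.334743
λ₁=(c·0.146−b)/D = (44.884843·0.146−3.566576)/9.334743 = 0.319946
λ₂=(a−b·0.146)/D = (0.491373−3.566576·0.146)/9.334743 = -0.003144
w* = 0.319946·g + -0.003144·h:
  w_0 = 0.319946·0.3109 + -0.003144·7.4772 = 0.0760  (Kellogg)
  w_1 = 0.319946·2.8693 + -0.003144·15.0337 = 0.8708  (Ford)
  w_2 = 0.319946·0.1896 + -0.003144·13.5381 = 0.0181  (Exxon)
  w_3 = 0.319946·0.1968 + -0.003144·8.8359 = 0.0352  (Xerox)
Σw_i=1.0000  μᵀw=0.1460
σ²=wᵀΣw=λ₁·μ_p+λ₂ = 0.319946·0.146 + -0.003144 = 0.043568 ≈ 0.0436

0.0760  0.8708  0.0181  0.0352


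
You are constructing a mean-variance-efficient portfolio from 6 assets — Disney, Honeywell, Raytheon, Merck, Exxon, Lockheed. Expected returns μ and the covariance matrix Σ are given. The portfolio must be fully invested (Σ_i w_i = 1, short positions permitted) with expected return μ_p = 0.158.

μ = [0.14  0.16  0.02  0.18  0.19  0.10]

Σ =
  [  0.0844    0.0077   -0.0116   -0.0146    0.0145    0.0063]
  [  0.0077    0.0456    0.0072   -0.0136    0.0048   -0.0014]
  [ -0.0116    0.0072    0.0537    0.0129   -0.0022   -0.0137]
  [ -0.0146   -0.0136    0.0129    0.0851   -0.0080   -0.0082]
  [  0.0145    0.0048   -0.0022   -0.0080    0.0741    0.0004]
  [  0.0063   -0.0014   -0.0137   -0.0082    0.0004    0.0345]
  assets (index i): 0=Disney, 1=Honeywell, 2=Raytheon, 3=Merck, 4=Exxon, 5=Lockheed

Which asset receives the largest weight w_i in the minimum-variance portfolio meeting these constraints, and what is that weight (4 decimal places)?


u=Σ⁻¹μ = [1.2327  4.1714  0.2904  3.5405  2.4232  3.7714]
v=Σ⁻¹𝟙 = [11.2466  21.6185  24.9076  18.5705  12.4120  41.9699]
a=μᵀu=2.320648  b=𝟙ᵀu=15.429606  c=𝟙ᵀv=130.725188  D=ac−b²=65.294427
λ₁=(c·0.158−b)/D = (130.725188·0.158−15.429606)/65.294427 = 0.080022
λ₂=(a−b·0.158)/D = (2.320648−15.429606·0.158)/65.294427 = -0.001795
w* = 0.080022·u + -0.001795·v:
  w_0 = 0.080022·1.2327 + -0.001795·11.2466 = 0.0785  (Disney)
  w_1 = 0.080022·4.1714 + -0.001795·21.6185 = 0.2950  (Honeywell)
  w_2 = 0.080022·0.2904 + -0.001795·24.9076 = -0.0215  (Raytheon)
  w_3 = 0.080022·3.5405 + -0.001795·18.5705 = 0.2500  (Merck)
  w_4 = 0.080022·2.4232 + -0.001795·12.4120 = 0.1716  (Exxon)
  w_5 = 0.080022·3.7714 + -0.001795·41.9699 = 0.2264  (Lockheed)
Σw_i=1.0000  μᵀw=0.1580
σ²=wᵀΣw=λ₁·μ_p+λ₂ = 0.080022·0.158 + -0.001795 = 0.010848 ≈ 0.0108

Honeywell (0.2950)


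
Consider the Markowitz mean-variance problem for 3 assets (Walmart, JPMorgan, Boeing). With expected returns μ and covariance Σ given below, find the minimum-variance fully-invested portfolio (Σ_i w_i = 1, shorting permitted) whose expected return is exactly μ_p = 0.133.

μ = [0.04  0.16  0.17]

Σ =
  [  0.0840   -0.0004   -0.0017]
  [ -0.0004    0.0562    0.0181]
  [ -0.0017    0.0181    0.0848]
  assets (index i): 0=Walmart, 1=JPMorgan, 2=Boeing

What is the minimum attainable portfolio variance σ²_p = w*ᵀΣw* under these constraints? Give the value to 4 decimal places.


0.0288

u=Σ⁻¹μ = [0.5180  2.3642  1.5105]
v=Σ⁻¹𝟙 = [12.1550  15.0374  8.8265]
a=μᵀu=0.655773  b=𝟙ᵀu=4.392689  c=𝟙ᵀv=36.018902  D=ac−b²=4.324503
λ₁=(c·0.133−b)/D = (36.018902·0.133−4.392689)/4.324503 = 0.091993
λ₂=(a−b·0.133)/D = (0.655773−4.392689·0.133)/4.324503 = 0.016544
w* = 0.091993·u + 0.016544·v:
  w_0 = 0.091993·0.5180 + 0.016544·12.1550 = 0.2487  (Walmart)
  w_1 = 0.091993·2.3642 + 0.016544·15.0374 = 0.4663  (JPMorgan)
  w_2 = 0.091993·1.5105 + 0.016544·8.8265 = 0.2850  (Boeing)
Σw_i=1.0000  μᵀw=0.1330
σ²=wᵀΣw=λ₁·μ_p+λ₂ = 0.091993·0.133 + 0.016544 = 0.028779 ≈ 0.0288


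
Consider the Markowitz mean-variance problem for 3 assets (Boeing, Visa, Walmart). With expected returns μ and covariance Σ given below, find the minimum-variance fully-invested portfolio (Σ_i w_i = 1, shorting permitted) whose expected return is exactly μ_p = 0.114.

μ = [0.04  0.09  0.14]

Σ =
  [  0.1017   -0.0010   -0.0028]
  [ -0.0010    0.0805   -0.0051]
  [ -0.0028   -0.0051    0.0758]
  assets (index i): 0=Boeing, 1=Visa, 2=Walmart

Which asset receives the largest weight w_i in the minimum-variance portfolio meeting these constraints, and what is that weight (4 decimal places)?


Walmart (0.5706)

u=Σ⁻¹μ = [0.4592  1.2471  1.9478]
v=Σ⁻¹𝟙 = [10.3640  13.4686  14.4816]
a=μᵀu=0.403306  b=𝟙ᵀu=3.654162  c=𝟙ᵀv=38.314208  D=ac−b²=2.099460
λ₁=(c·0.114−b)/D = (38.314208·0.114−3.654162)/2.099460 = 0.339924
λ₂=(a−b·0.114)/D = (0.403306−3.654162·0.114)/2.099460 = -0.006320
w* = 0.339924·u + -0.006320·v:
  w_0 = 0.339924·0.4592 + -0.006320·10.3640 = 0.0906  (Boeing)
  w_1 = 0.339924·1.2471 + -0.006320·13.4686 = 0.3388  (Visa)
  w_2 = 0.339924·1.9478 + -0.006320·14.4816 = 0.5706  (Walmart)
Σw_i=1.0000  μᵀw=0.1140
σ²=wᵀΣw=λ₁·μ_p+λ₂ = 0.339924·0.114 + -0.006320 = 0.032432 ≈ 0.0324


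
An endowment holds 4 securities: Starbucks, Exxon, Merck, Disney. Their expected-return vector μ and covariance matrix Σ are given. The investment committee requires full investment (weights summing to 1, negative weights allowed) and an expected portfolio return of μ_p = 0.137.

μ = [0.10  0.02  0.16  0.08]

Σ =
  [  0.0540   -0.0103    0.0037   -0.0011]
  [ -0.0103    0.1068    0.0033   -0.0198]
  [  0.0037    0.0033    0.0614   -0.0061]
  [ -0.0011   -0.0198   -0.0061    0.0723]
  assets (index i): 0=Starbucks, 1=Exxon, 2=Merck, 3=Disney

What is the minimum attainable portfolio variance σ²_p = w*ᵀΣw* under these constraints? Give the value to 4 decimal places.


x=Σ⁻¹μ = [1.8102  0.5606  2.6165  1.5083]
y=Σ⁻¹𝟙 = [20.5620  14.4552  16.2050  19.4700]
a=μᵀx=0.731542  b=𝟙ᵀx=6.495701  c=𝟙ᵀy=70.692208  D=ac−b²=9.520209
λ₁=(c·0.137−b)/D = (70.692208·0.137−6.495701)/9.520209 = 0.334985
λ₂=(a−b·0.137)/D = (0.731542−6.495701·0.137)/9.520209 = -0.016635
w* = 0.334985·x + -0.016635·y:
  w_0 = 0.334985·1.8102 + -0.016635·20.5620 = 0.2644  (Starbucks)
  w_1 = 0.334985·0.5606 + -0.016635·14.4552 = -0.0527  (Exxon)
  w_2 = 0.334985·2.6165 + -0.016635·16.2050 = 0.6069  (Merck)
  w_3 = 0.334985·1.5083 + -0.016635·19.4700 = 0.1814  (Disney)
Σw_i=1.0000  μᵀw=0.1370
σ²=wᵀΣw=λ₁·μ_p+λ₂ = 0.334985·0.137 + -0.016635 = 0.029258 ≈ 0.0293

0.0293


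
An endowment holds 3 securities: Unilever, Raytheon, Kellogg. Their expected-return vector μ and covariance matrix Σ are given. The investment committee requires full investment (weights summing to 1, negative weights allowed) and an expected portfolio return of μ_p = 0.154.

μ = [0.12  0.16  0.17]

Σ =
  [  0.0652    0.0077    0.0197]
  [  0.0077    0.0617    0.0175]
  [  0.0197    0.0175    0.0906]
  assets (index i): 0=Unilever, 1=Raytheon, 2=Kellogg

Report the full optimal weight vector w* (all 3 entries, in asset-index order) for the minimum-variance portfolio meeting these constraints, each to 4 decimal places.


0.2240  0.4801  0.2959

g=Σ⁻¹μ = [1.2289  2.0984  1.2038]
h=Σ⁻¹𝟙 = [12.0132  13.0325  5.9081]
a=μᵀg=0.687867  b=𝟙ᵀg=4.531160  c=𝟙ᵀh=30.953797  D=ac−b²=0.760669
λ₁=(c·0.154−b)/D = (30.953797·0.154−4.531160)/0.760669 = 0.309891
λ₂=(a−b·0.154)/D = (0.687867−4.531160·0.154)/0.760669 = -0.013057
w* = 0.309891·g + -0.013057·h:
  w_0 = 0.309891·1.2289 + -0.013057·12.0132 = 0.2240  (Unilever)
  w_1 = 0.309891·2.0984 + -0.013057·13.0325 = 0.4801  (Raytheon)
  w_2 = 0.309891·1.2038 + -0.013057·5.9081 = 0.2959  (Kellogg)
Σw_i=1.0000  μᵀw=0.1540
σ²=wᵀΣw=λ₁·μ_p+λ₂ = 0.309891·0.154 + -0.013057 = 0.034666 ≈ 0.0347


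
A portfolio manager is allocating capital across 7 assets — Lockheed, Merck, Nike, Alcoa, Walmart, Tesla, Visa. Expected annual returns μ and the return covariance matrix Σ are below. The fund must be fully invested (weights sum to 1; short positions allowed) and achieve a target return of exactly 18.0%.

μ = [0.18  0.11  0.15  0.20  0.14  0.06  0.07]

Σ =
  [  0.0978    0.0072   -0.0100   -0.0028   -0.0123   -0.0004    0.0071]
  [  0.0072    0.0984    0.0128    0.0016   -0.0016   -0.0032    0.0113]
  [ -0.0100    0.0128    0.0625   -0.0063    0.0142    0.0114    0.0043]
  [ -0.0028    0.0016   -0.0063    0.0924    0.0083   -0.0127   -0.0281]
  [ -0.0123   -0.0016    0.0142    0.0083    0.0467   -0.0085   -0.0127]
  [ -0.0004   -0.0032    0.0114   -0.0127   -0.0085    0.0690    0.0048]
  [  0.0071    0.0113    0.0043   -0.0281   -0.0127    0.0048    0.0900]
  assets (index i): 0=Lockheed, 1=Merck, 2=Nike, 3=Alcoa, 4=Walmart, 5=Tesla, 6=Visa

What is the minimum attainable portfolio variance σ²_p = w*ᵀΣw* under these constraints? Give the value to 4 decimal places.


0.0229

g=Σ⁻¹μ = [2.3629  0.5702  1.8137  2.7589  3.3131  1.4086  1.6869]
h=Σ⁻¹𝟙 = [13.3063  7.0753  7.3691  16.8873  28.0182  19.0555  17.0309]
a=μᵀg=1.978308  b=𝟙ᵀg=13.914276  c=𝟙ᵀh=108.742575  D=ac−b²=21.519185
λ₁=(c·0.180−b)/D = (108.742575·0.180−13.914276)/21.519185 = 0.262993
λ₂=(a−b·0.180)/D = (1.978308−13.914276·0.180)/21.519185 = -0.024455
w* = 0.262993·g + -0.024455·h:
  w_0 = 0.262993·2.3629 + -0.024455·13.3063 = 0.2960  (Lockheed)
  w_1 = 0.262993·0.5702 + -0.024455·7.0753 = -0.0231  (Merck)
  w_2 = 0.262993·1.8137 + -0.024455·7.3691 = 0.2968  (Nike)
  w_3 = 0.262993·2.7589 + -0.024455·16.8873 = 0.3126  (Alcoa)
  w_4 = 0.262993·3.3131 + -0.024455·28.0182 = 0.1861  (Walmart)
  w_5 = 0.262993·1.4086 + -0.024455·19.0555 = -0.0956  (Tesla)
  w_6 = 0.262993·1.6869 + -0.024455·17.0309 = 0.0271  (Visa)
Σw_i=1.0000  μᵀw=0.1800
σ²=wᵀΣw=λ₁·μ_p+λ₂ = 0.262993·0.180 + -0.024455 = 0.022883 ≈ 0.0229


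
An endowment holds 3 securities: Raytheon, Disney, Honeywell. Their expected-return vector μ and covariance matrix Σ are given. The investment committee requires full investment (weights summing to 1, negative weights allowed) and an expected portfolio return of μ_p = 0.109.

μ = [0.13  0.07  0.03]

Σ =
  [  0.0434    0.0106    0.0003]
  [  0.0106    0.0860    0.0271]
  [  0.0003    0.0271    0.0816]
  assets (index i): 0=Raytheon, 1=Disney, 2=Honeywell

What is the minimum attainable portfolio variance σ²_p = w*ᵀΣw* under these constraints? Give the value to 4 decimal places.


x=Σ⁻¹μ = [2.9000  0.3842  0.2294]
y=Σ⁻¹𝟙 = [21.5704  5.7324  10.2718]
a=μᵀx=0.410773  b=𝟙ᵀx=3.513574  c=𝟙ᵀy=37.574622  D=ac−b²=3.089426
λ₁=(c·0.109−b)/D = (37.574622·0.109−3.513574)/3.089426 = 0.188404
λ₂=(a−b·0.109)/D = (0.410773−3.513574·0.109)/3.089426 = 0.008996
w* = 0.188404·x + 0.008996·y:
  w_0 = 0.188404·2.9000 + 0.008996·21.5704 = 0.7404  (Raytheon)
  w_1 = 0.188404·0.3842 + 0.008996·5.7324 = 0.1240  (Disney)
  w_2 = 0.188404·0.2294 + 0.008996·10.2718 = 0.1356  (Honeywell)
Σw_i=1.0000  μᵀw=0.1090
σ²=wᵀΣw=λ₁·μ_p+λ₂ = 0.188404·0.109 + 0.008996 = 0.029532 ≈ 0.0295

0.0295


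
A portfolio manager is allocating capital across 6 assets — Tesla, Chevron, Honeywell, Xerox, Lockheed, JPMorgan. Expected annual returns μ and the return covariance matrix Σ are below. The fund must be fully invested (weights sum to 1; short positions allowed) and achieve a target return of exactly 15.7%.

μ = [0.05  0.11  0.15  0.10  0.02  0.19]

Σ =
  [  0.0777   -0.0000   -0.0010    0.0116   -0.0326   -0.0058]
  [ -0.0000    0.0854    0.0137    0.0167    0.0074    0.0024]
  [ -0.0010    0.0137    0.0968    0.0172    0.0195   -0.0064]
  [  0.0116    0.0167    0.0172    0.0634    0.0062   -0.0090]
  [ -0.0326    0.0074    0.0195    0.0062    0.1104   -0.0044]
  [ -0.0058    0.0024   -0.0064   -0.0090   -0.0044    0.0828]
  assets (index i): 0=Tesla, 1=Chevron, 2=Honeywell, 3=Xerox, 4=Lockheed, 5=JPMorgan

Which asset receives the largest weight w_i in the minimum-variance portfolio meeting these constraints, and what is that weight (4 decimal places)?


JPMorgan (0.4512)

u=Σ⁻¹μ = [0.7273  0.7433  1.3764  1.2266  0.1366  2.5711]
v=Σ⁻¹𝟙 = [18.0295  7.2547  6.1702  9.8110  12.8669  15.3570]
a=μᵀu=0.938488  b=𝟙ᵀu=6.781290  c=𝟙ᵀv=69.489275  D=ac−b²=19.228965
λ₁=(c·0.157−b)/D = (69.489275·0.157−6.781290)/19.228965 = 0.214703
λ₂=(a−b·0.157)/D = (0.938488−6.781290·0.157)/19.228965 = -0.006562
w* = 0.214703·u + -0.006562·v:
  w_0 = 0.214703·0.7273 + -0.006562·18.0295 = 0.0379  (Tesla)
  w_1 = 0.214703·0.7433 + -0.006562·7.2547 = 0.1120  (Chevron)
  w_2 = 0.214703·1.3764 + -0.006562·6.1702 = 0.2550  (Honeywell)
  w_3 = 0.214703·1.2266 + -0.006562·9.8110 = 0.1990  (Xerox)
  w_4 = 0.214703·0.1366 + -0.006562·12.8669 = -0.0551  (Lockheed)
  w_5 = 0.214703·2.5711 + -0.006562·15.3570 = 0.4512  (JPMorgan)
Σw_i=1.0000  μᵀw=0.1570
σ²=wᵀΣw=λ₁·μ_p+λ₂ = 0.214703·0.157 + -0.006562 = 0.027147 ≈ 0.0271


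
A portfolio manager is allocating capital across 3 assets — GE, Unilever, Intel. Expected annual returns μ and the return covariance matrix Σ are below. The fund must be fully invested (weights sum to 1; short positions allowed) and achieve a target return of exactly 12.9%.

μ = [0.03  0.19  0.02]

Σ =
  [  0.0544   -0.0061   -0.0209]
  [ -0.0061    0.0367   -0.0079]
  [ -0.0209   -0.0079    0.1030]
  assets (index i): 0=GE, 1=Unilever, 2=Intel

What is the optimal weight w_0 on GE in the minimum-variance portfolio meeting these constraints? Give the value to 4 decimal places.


0.2306

x=Σ⁻¹μ = [1.5446  5.6362  0.9399]
y=Σ⁻¹𝟙 = [29.5309  36.1327  18.4723]
a=μᵀx=1.136003  b=𝟙ᵀx=8.120580  c=𝟙ᵀy=84.135821  D=ac−b²=29.634722
λ₁=(c·0.129−b)/D = (84.135821·0.129−8.120580)/29.634722 = 0.092221
λ₂=(a−b·0.129)/D = (1.136003−8.120580·0.129)/29.634722 = 0.002985
w* = 0.092221·x + 0.002985·y:
  w_0 = 0.092221·1.5446 + 0.002985·29.5309 = 0.2306  (GE)
  w_1 = 0.092221·5.6362 + 0.002985·36.1327 = 0.6276  (Unilever)
  w_2 = 0.092221·0.9399 + 0.002985·18.4723 = 0.1418  (Intel)
Σw_i=1.0000  μᵀw=0.1290
σ²=wᵀΣw=λ₁·μ_p+λ₂ = 0.092221·0.129 + 0.002985 = 0.014881 ≈ 0.0149


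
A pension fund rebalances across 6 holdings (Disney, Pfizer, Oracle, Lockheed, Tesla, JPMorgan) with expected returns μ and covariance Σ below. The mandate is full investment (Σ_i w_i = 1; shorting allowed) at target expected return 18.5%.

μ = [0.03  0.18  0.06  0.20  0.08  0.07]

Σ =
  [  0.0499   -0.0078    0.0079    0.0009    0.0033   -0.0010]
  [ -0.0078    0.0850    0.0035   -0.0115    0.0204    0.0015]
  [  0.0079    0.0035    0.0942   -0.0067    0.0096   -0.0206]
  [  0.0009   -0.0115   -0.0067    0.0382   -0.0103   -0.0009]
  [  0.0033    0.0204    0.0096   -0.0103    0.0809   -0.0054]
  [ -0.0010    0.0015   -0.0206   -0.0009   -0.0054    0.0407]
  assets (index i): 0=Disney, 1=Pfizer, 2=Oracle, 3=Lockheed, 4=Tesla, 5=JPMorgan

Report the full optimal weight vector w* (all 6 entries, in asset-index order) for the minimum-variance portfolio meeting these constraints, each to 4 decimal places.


-0.0693  0.2687  0.0492  0.6360  0.0490  0.0664

p=Σ⁻¹μ = [0.6566  2.6996  1.4188  6.6507  1.1368  2.6526]
q=Σ⁻¹𝟙 = [18.6000  14.0200  17.7475  37.4654  13.1382  36.0647]
a=μᵀp=2.197528  b=𝟙ᵀp=15.215124  c=𝟙ᵀq=137.035856  D=ac−b²=69.640113
λ₁=(c·0.185−b)/D = (137.035856·0.185−15.215124)/69.640113 = 0.145556
λ₂=(a−b·0.185)/D = (2.197528−15.215124·0.185)/69.640113 = -0.008864
w* = 0.145556·p + -0.008864·q:
  w_0 = 0.145556·0.6566 + -0.008864·18.6000 = -0.0693  (Disney)
  w_1 = 0.145556·2.6996 + -0.008864·14.0200 = 0.2687  (Pfizer)
  w_2 = 0.145556·1.4188 + -0.008864·17.7475 = 0.0492  (Oracle)
  w_3 = 0.145556·6.6507 + -0.008864·37.4654 = 0.6360  (Lockheed)
  w_4 = 0.145556·1.1368 + -0.008864·13.1382 = 0.0490  (Tesla)
  w_5 = 0.145556·2.6526 + -0.008864·36.0647 = 0.0664  (JPMorgan)
Σw_i=1.0000  μᵀw=0.1850
σ²=wᵀΣw=λ₁·μ_p+λ₂ = 0.145556·0.185 + -0.008864 = 0.018064 ≈ 0.0181


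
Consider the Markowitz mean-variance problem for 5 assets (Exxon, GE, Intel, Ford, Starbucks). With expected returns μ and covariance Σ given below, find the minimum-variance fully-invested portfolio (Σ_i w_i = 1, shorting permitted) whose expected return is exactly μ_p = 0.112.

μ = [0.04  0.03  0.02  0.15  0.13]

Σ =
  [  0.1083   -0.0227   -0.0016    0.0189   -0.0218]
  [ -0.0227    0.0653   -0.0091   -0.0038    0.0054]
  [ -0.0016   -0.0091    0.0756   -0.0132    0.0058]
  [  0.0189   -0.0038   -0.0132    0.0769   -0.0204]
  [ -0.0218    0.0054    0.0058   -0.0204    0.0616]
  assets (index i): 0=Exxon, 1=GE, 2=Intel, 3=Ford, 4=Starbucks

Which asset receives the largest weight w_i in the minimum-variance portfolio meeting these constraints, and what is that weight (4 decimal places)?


g=Σ⁻¹μ = [0.6722  0.6770  0.6002  2.7562  3.1452]
h=Σ⁻¹𝟙 = [15.6948  22.3651  17.8241  19.8716  24.7301]
a=μᵀg=0.881511  b=𝟙ᵀg=7.850894  c=𝟙ᵀh=100.485861  D=ac−b²=26.942897
λ₁=(c·0.112−b)/D = (100.485861·0.112−7.850894)/26.942897 = 0.126324
λ₂=(a−b·0.112)/D = (0.881511−7.850894·0.112)/26.942897 = 0.000082
w* = 0.126324·g + 0.000082·h:
  w_0 = 0.126324·0.6722 + 0.000082·15.6948 = 0.0862  (Exxon)
  w_1 = 0.126324·0.6770 + 0.000082·22.3651 = 0.0874  (GE)
  w_2 = 0.126324·0.6002 + 0.000082·17.8241 = 0.0773  (Intel)
  w_3 = 0.126324·2.7562 + 0.000082·19.8716 = 0.3498  (Ford)
  w_4 = 0.126324·3.1452 + 0.000082·24.7301 = 0.3993  (Starbucks)
Σw_i=1.0000  μᵀw=0.1120
σ²=wᵀΣw=λ₁·μ_p+λ₂ = 0.126324·0.112 + 0.000082 = 0.014230 ≈ 0.0142

Starbucks (0.3993)


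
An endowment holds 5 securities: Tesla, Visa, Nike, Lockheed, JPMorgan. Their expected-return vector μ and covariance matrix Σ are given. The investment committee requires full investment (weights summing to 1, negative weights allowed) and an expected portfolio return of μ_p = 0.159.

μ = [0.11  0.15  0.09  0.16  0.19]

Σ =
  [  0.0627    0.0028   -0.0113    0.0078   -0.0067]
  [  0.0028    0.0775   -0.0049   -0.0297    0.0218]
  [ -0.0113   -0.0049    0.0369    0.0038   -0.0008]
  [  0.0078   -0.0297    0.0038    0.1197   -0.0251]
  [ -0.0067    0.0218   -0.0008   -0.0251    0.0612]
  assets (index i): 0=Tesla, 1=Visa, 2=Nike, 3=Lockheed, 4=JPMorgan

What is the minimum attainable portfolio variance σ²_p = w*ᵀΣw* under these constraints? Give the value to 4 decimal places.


0.0152

x=Σ⁻¹μ = [2.3595  1.9127  3.2558  2.3253  3.6778]
y=Σ⁻¹𝟙 = [22.0338  13.8822  34.7393  13.4032  19.7583]
a=μᵀx=1.910312  b=𝟙ᵀx=13.531165  c=𝟙ᵀy=103.816743  D=ac−b²=15.229972
λ₁=(c·0.159−b)/D = (103.816743·0.159−13.531165)/15.229972 = 0.195384
λ₂=(a−b·0.159)/D = (1.910312−13.531165·0.159)/15.229972 = -0.015833
w* = 0.195384·x + -0.015833·y:
  w_0 = 0.195384·2.3595 + -0.015833·22.0338 = 0.1121  (Tesla)
  w_1 = 0.195384·1.9127 + -0.015833·13.8822 = 0.1539  (Visa)
  w_2 = 0.195384·3.2558 + -0.015833·34.7393 = 0.0861  (Nike)
  w_3 = 0.195384·2.3253 + -0.015833·13.4032 = 0.2421  (Lockheed)
  w_4 = 0.195384·3.6778 + -0.015833·19.7583 = 0.4057  (JPMorgan)
Σw_i=1.0000  μᵀw=0.1590
σ²=wᵀΣw=λ₁·μ_p+λ₂ = 0.195384·0.159 + -0.015833 = 0.015233 ≈ 0.0152


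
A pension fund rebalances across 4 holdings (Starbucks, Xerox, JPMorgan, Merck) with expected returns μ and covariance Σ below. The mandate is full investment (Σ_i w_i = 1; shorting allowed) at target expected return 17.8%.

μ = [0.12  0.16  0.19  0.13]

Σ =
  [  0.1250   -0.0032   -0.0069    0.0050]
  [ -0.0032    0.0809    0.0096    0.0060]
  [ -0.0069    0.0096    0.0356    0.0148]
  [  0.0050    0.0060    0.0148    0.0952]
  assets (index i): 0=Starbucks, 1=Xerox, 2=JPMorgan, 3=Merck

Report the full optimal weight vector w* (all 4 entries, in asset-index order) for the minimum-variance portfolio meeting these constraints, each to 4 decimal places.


0.1155  0.1540  0.7422  -0.0118

p=Σ⁻¹μ = [1.2560  1.3993  5.0243  0.4303]
q=Σ⁻¹𝟙 = [9.4039  9.3453  25.0978  5.5195]
a=μᵀp=1.385155  b=𝟙ᵀp=8.109840  c=𝟙ᵀq=49.366539  D=ac−b²=2.610826
λ₁=(c·0.178−b)/D = (49.366539·0.178−8.109840)/2.610826 = 0.259460
λ₂=(a−b·0.178)/D = (1.385155−8.109840·0.178)/2.610826 = -0.022367
w* = 0.259460·p + -0.022367·q:
  w_0 = 0.259460·1.2560 + -0.022367·9.4039 = 0.1155  (Starbucks)
  w_1 = 0.259460·1.3993 + -0.022367·9.3453 = 0.1540  (Xerox)
  w_2 = 0.259460·5.0243 + -0.022367·25.0978 = 0.7422  (JPMorgan)
  w_3 = 0.259460·0.4303 + -0.022367·5.5195 = -0.0118  (Merck)
Σw_i=1.0000  μᵀw=0.1780
σ²=wᵀΣw=λ₁·μ_p+λ₂ = 0.259460·0.178 + -0.022367 = 0.023817 ≈ 0.0238


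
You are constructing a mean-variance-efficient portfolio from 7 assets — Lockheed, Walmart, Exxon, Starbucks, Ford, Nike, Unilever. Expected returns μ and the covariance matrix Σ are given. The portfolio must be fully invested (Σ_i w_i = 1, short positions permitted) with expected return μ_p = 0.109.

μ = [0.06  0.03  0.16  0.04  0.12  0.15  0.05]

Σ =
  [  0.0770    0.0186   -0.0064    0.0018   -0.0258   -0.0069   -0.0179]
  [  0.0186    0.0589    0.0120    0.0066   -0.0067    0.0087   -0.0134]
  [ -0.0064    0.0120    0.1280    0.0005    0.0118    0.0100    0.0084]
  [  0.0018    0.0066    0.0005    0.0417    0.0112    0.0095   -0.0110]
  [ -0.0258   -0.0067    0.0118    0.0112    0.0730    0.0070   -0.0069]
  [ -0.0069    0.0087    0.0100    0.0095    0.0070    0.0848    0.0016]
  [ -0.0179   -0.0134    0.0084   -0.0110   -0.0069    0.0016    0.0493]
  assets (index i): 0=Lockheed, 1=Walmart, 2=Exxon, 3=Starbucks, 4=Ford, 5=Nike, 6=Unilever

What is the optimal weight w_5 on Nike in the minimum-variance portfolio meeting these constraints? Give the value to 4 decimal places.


0.2208

g=Σ⁻¹μ = [2.1971  0.0795  0.8860  0.4156  2.2637  1.5631  2.0414]
h=Σ⁻¹𝟙 = [27.2475  16.9169  1.9188  23.3493  24.4061  6.6086  42.8594]
a=μᵀg=0.900769  b=𝟙ᵀg=9.446328  c=𝟙ᵀh=143.306664  D=ac−b²=39.853026
λ₁=(c·0.109−b)/D = (143.306664·0.109−9.446328)/39.853026 = 0.154922
λ₂=(a−b·0.109)/D = (0.900769−9.446328·0.109)/39.853026 = -0.003234
w* = 0.154922·g + -0.003234·h:
  w_0 = 0.154922·2.1971 + -0.003234·27.2475 = 0.2523  (Lockheed)
  w_1 = 0.154922·0.0795 + -0.003234·16.9169 = -0.0424  (Walmart)
  w_2 = 0.154922·0.8860 + -0.003234·1.9188 = 0.1311  (Exxon)
  w_3 = 0.154922·0.4156 + -0.003234·23.3493 = -0.0111  (Starbucks)
  w_4 = 0.154922·2.2637 + -0.003234·24.4061 = 0.2718  (Ford)
  w_5 = 0.154922·1.5631 + -0.003234·6.6086 = 0.2208  (Nike)
  w_6 = 0.154922·2.0414 + -0.003234·42.8594 = 0.1777  (Unilever)
Σw_i=1.0000  μᵀw=0.1090
σ²=wᵀΣw=λ₁·μ_p+λ₂ = 0.154922·0.109 + -0.003234 = 0.013653 ≈ 0.0137


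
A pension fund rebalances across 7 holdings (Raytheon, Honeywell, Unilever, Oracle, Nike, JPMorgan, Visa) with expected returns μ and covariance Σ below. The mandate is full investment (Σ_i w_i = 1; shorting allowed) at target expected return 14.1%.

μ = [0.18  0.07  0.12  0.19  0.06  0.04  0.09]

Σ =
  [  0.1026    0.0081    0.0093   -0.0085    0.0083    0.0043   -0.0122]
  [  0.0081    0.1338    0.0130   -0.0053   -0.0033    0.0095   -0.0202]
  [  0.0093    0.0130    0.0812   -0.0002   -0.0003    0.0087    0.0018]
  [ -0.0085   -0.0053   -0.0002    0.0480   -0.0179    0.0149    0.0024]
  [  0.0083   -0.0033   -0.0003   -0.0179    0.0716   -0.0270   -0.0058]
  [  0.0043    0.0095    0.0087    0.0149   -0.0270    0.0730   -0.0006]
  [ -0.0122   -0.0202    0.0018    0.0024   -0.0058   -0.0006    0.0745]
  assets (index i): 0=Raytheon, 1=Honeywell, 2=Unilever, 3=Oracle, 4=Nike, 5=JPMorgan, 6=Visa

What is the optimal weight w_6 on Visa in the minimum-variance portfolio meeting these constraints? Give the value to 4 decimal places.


0.1361

x=Σ⁻¹μ = [2.0598  0.8116  1.1034  5.1144  2.0258  -0.0909  1.7310]
y=Σ⁻¹𝟙 = [9.9709  9.6673  7.7094  28.2696  27.7622  15.5876  18.8668]
a=μᵀx=1.805419  b=𝟙ᵀx=12.755058  c=𝟙ᵀy=117.833751  D=ac−b²=50.047793
λ₁=(c·0.141−b)/D = (117.833751·0.141−12.755058)/50.047793 = 0.077116
λ₂=(a−b·0.141)/D = (1.805419−12.755058·0.141)/50.047793 = 0.000139
w* = 0.077116·x + 0.000139·y:
  w_0 = 0.077116·2.0598 + 0.000139·9.9709 = 0.1602  (Raytheon)
  w_1 = 0.077116·0.8116 + 0.000139·9.6673 = 0.0639  (Honeywell)
  w_2 = 0.077116·1.1034 + 0.000139·7.7094 = 0.0862  (Unilever)
  w_3 = 0.077116·5.1144 + 0.000139·28.2696 = 0.3983  (Oracle)
  w_4 = 0.077116·2.0258 + 0.000139·27.7622 = 0.1601  (Nike)
  w_5 = 0.077116·-0.0909 + 0.000139·15.5876 = -0.0048  (JPMorgan)
  w_6 = 0.077116·1.7310 + 0.000139·18.8668 = 0.1361  (Visa)
Σw_i=1.0000  μᵀw=0.1410
σ²=wᵀΣw=λ₁·μ_p+λ₂ = 0.077116·0.141 + 0.000139 = 0.011012 ≈ 0.0110


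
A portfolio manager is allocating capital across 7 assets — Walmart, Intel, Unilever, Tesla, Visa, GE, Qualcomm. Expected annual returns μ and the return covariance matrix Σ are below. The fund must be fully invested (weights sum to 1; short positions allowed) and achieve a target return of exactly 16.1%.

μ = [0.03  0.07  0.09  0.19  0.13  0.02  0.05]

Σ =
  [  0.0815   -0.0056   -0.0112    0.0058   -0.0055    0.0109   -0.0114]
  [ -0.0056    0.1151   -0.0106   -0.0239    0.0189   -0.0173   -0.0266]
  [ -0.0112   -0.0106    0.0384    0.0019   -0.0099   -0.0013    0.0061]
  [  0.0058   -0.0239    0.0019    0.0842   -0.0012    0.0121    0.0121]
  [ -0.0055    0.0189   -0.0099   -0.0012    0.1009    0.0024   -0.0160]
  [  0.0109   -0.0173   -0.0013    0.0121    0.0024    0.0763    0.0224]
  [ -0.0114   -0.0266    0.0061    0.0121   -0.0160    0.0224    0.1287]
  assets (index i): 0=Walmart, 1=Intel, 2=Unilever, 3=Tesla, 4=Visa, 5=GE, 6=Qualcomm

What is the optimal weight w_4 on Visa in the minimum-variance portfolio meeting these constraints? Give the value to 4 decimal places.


u=Σ⁻¹μ = [0.9161  1.3160  3.1507  2.4528  1.5238  -0.1216  0.5723]
v=Σ⁻¹𝟙 = [18.7526  17.2134  37.7415  11.9688  12.9057  9.7380  9.9842]
a=μᵀu=1.093472  b=𝟙ᵀu=9.810033  c=𝟙ᵀv=118.304180  D=ac−b²=33.125601
λ₁=(c·0.161−b)/D = (118.304180·0.161−9.810033)/33.125601 = 0.278846
λ₂=(a−b·0.161)/D = (1.093472−9.810033·0.161)/33.125601 = -0.014670
w* = 0.278846·u + -0.014670·v:
  w_0 = 0.278846·0.9161 + -0.014670·18.7526 = -0.0196  (Walmart)
  w_1 = 0.278846·1.3160 + -0.014670·17.2134 = 0.1144  (Intel)
  w_2 = 0.278846·3.1507 + -0.014670·37.7415 = 0.3249  (Unilever)
  w_3 = 0.278846·2.4528 + -0.014670·11.9688 = 0.5084  (Tesla)
  w_4 = 0.278846·1.5238 + -0.014670·12.9057 = 0.2356  (Visa)
  w_5 = 0.278846·-0.1216 + -0.014670·9.7380 = -0.1768  (GE)
  w_6 = 0.278846·0.5723 + -0.014670·9.9842 = 0.0131  (Qualcomm)
Σw_i=1.0000  μᵀw=0.1610
σ²=wᵀΣw=λ₁·μ_p+λ₂ = 0.278846·0.161 + -0.014670 = 0.030224 ≈ 0.0302

0.2356


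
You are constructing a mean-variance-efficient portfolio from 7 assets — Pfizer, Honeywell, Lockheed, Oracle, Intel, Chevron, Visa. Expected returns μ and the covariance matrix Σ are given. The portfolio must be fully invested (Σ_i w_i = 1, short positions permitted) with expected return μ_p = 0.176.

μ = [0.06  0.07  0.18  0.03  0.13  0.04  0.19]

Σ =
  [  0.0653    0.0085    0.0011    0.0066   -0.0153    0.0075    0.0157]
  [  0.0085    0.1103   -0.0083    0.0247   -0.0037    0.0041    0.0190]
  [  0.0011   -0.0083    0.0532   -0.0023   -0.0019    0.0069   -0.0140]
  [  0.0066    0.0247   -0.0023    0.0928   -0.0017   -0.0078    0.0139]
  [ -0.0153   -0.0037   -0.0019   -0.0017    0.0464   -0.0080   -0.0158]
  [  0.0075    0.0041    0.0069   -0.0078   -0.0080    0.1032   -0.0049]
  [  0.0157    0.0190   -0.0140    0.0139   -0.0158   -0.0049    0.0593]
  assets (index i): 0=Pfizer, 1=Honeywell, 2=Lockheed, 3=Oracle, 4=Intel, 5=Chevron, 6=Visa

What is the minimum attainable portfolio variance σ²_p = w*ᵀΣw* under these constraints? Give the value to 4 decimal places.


p=Σ⁻¹μ = [0.6354  0.2138  4.9883  -0.3556  5.2678  0.6508  5.6857]
q=Σ⁻¹𝟙 = [14.8843  4.5535  26.6948  6.7137  39.5795  11.5329  27.6910]
a=μᵀp=2.731438  b=𝟙ᵀp=17.086210  c=𝟙ᵀq=131.649605  D=ac−b²=67.654235
λ₁=(c·0.176−b)/D = (131.649605·0.176−17.086210)/67.654235 = 0.089930
λ₂=(a−b·0.176)/D = (2.731438−17.086210·0.176)/67.654235 = -0.004076
w* = 0.089930·p + -0.004076·q:
  w_0 = 0.089930·0.6354 + -0.004076·14.8843 = -0.0035  (Pfizer)
  w_1 = 0.089930·0.2138 + -0.004076·4.5535 = 0.0007  (Honeywell)
  w_2 = 0.089930·4.9883 + -0.004076·26.6948 = 0.3398  (Lockheed)
  w_3 = 0.089930·-0.3556 + -0.004076·6.7137 = -0.0593  (Oracle)
  w_4 = 0.089930·5.2678 + -0.004076·39.5795 = 0.3124  (Intel)
  w_5 = 0.089930·0.6508 + -0.004076·11.5329 = 0.0115  (Chevron)
  w_6 = 0.089930·5.6857 + -0.004076·27.6910 = 0.3985  (Visa)
Σw_i=1.0000  μᵀw=0.1760
σ²=wᵀΣw=λ₁·μ_p+λ₂ = 0.089930·0.176 + -0.004076 = 0.011752 ≈ 0.0118

0.0118
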